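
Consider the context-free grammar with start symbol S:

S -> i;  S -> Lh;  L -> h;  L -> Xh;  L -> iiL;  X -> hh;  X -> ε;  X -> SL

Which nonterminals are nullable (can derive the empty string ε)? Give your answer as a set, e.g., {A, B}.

{X}

Directly nullable (have an ε-rule): {X}.
Not nullable: L, S — each has a terminal in every rule's right-hand side or depends on a non-nullable symbol.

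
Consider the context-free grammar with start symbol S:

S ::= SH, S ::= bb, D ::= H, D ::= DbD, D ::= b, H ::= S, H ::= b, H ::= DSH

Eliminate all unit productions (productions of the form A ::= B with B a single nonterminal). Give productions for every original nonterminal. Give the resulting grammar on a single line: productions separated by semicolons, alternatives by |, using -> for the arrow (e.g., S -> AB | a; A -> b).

S -> SH | bb; D -> b | SH | bb | DSH | DbD; H -> b | SH | bb | DSH

Unit productions: D->H, H->S.
Unit pairs (A ⇒* B via units): (D,H), (D,S), (H,S).
S: inherits non-unit rules of {S} → SH | bb.
D: inherits non-unit rules of {D, H, S} → DSH | DbD | SH | b | bb.
H: inherits non-unit rules of {H, S} → DSH | SH | b | bb.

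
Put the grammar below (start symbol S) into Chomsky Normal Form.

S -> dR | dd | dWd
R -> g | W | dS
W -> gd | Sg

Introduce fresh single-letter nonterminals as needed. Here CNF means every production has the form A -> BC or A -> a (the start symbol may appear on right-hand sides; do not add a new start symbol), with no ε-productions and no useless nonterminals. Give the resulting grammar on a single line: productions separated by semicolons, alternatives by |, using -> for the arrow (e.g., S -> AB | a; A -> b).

No ε-productions.
After unit-elimination: S -> dR | dd | dWd; R -> g | Sg | dS | gd; W -> Sg | gd.
TERM: introduce B -> d, A -> g and substitute in every rule of length ≥2.
BIN: S -> BWB becomes S -> BC, C -> WB.

S -> BB | BC | BR; A -> g; B -> d; C -> WB; R -> g | AB | BS | SA; W -> AB | SA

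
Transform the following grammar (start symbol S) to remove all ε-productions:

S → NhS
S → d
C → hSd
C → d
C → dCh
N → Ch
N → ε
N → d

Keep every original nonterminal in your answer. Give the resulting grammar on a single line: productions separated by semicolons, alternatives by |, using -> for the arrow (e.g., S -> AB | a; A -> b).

Nullable set: {N}.
S -> NhS: N nullable, giving NhS | hS.
Drop N -> ε.
Unchanged (no nullable symbols): S -> d; C -> d; C -> dCh; C -> hSd; N -> Ch; N -> d.

S -> d | hS | NhS; C -> d | dCh | hSd; N -> d | Ch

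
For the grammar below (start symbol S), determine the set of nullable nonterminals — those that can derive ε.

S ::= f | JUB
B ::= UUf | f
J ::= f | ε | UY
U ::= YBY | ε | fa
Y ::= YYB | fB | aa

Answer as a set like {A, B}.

{J, U}

Directly nullable (have an ε-rule): {J, U}.
Not nullable: B, S, Y — each has a terminal in every rule's right-hand side or depends on a non-nullable symbol.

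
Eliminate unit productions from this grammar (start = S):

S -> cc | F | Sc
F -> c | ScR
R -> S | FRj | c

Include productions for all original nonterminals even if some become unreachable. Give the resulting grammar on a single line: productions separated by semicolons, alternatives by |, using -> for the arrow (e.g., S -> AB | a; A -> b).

Unit productions: R->S, S->F.
Unit pairs (A ⇒* B via units): (R,F), (R,S), (S,F).
S: inherits non-unit rules of {F, S} → Sc | ScR | c | cc.
F: inherits non-unit rules of {F} → ScR | c.
R: inherits non-unit rules of {F, R, S} → FRj | Sc | ScR | c | cc.

S -> c | Sc | cc | ScR; F -> c | ScR; R -> c | Sc | cc | FRj | ScR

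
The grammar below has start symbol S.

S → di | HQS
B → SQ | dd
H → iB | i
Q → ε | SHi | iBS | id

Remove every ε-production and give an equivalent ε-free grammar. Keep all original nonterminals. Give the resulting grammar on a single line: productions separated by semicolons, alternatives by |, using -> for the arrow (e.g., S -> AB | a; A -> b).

Nullable set: {Q}.
S -> HQS: Q nullable, giving HQS | HS.
B -> SQ: Q nullable, giving S | SQ.
Drop Q -> ε.
Unchanged (no nullable symbols): S -> di; B -> dd; H -> i; H -> iB; Q -> SHi; Q -> iBS; Q -> id.

S -> HS | di | HQS; B -> S | SQ | dd; H -> i | iB; Q -> id | SHi | iBS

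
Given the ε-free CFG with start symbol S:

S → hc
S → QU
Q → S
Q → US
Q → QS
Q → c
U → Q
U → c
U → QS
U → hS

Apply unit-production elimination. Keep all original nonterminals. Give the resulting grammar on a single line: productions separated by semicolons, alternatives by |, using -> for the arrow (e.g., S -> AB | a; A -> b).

Unit productions: Q->S, U->Q.
Unit pairs (A ⇒* B via units): (Q,S), (U,Q), (U,S).
S: inherits non-unit rules of {S} → QU | hc.
Q: inherits non-unit rules of {Q, S} → QS | QU | US | c | hc.
U: inherits non-unit rules of {Q, S, U} → QS | QU | US | c | hS | hc.

S -> QU | hc; Q -> c | QS | QU | US | hc; U -> c | QS | QU | US | hS | hc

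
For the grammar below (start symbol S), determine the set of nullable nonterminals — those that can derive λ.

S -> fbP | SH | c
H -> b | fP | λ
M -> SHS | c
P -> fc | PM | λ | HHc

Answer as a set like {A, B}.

Directly nullable (have an ε-rule): {H, P}.
Not nullable: M, S — each has a terminal in every rule's right-hand side or depends on a non-nullable symbol.

{H, P}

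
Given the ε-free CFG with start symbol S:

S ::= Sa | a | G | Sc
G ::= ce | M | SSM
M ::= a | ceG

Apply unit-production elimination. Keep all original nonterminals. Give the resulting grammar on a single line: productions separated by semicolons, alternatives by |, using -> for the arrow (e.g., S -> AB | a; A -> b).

Unit productions: G->M, S->G.
Unit pairs (A ⇒* B via units): (G,M), (S,G), (S,M).
S: inherits non-unit rules of {G, M, S} → SSM | Sa | Sc | a | ce | ceG.
G: inherits non-unit rules of {G, M} → SSM | a | ce | ceG.
M: inherits non-unit rules of {M} → a | ceG.

S -> a | Sa | Sc | ce | SSM | ceG; G -> a | ce | SSM | ceG; M -> a | ceG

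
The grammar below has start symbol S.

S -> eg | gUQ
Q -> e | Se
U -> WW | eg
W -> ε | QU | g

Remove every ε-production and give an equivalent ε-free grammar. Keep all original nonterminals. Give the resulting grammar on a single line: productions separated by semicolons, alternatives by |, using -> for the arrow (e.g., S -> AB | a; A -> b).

Nullable set: {U, W}.
S -> gUQ: U nullable, giving gQ | gUQ.
U -> WW: W, W nullable, giving W | WW.
Drop W -> ε.
W -> QU: U nullable, giving Q | QU.
Unchanged (no nullable symbols): S -> eg; Q -> Se; Q -> e; U -> eg; W -> g.

S -> eg | gQ | gUQ; Q -> e | Se; U -> W | WW | eg; W -> Q | g | QU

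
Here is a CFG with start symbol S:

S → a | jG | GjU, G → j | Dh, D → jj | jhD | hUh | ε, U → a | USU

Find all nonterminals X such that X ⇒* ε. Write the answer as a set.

{D}

Directly nullable (have an ε-rule): {D}.
Not nullable: G, S, U — each has a terminal in every rule's right-hand side or depends on a non-nullable symbol.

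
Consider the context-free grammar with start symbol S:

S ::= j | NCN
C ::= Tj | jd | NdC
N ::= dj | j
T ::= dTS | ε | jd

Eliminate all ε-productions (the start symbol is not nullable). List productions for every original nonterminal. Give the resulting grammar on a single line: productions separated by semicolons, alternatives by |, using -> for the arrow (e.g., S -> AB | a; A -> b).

Nullable set: {T}.
C -> Tj: T nullable, giving Tj | j.
Drop T -> ε.
T -> dTS: T nullable, giving dS | dTS.
Unchanged (no nullable symbols): S -> NCN; S -> j; C -> NdC; C -> jd; N -> dj; N -> j; T -> jd.

S -> j | NCN; C -> j | Tj | jd | NdC; N -> j | dj; T -> dS | jd | dTS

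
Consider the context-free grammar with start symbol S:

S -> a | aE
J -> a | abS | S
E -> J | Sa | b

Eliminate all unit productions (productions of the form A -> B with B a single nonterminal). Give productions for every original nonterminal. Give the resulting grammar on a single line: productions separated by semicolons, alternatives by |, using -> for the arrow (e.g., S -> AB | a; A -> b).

S -> a | aE; E -> a | b | Sa | aE | abS; J -> a | aE | abS

Unit productions: E->J, J->S.
Unit pairs (A ⇒* B via units): (E,J), (E,S), (J,S).
S: inherits non-unit rules of {S} → a | aE.
E: inherits non-unit rules of {E, J, S} → Sa | a | aE | abS | b.
J: inherits non-unit rules of {J, S} → a | aE | abS.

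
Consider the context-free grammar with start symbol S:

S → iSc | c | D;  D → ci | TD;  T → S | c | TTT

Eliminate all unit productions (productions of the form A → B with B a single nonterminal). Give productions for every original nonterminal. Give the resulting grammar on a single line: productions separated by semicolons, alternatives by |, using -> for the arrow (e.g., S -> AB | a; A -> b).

Unit productions: S->D, T->S.
Unit pairs (A ⇒* B via units): (S,D), (T,D), (T,S).
S: inherits non-unit rules of {D, S} → TD | c | ci | iSc.
D: inherits non-unit rules of {D} → TD | ci.
T: inherits non-unit rules of {D, S, T} → TD | TTT | c | ci | iSc.

S -> c | TD | ci | iSc; D -> TD | ci; T -> c | TD | ci | TTT | iSc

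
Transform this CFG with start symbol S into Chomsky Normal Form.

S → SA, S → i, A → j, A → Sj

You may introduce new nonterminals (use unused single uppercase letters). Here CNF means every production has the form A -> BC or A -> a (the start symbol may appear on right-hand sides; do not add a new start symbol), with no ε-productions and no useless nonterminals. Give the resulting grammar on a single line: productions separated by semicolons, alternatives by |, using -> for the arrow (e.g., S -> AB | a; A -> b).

No ε-productions.
No unit productions to eliminate.
TERM: introduce B -> j and substitute in every rule of length ≥2.

S -> i | SA; A -> j | SB; B -> j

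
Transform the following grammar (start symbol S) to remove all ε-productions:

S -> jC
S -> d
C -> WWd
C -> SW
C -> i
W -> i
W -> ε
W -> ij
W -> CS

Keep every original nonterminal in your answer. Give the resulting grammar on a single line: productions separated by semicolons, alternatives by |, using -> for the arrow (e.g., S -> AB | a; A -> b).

Nullable set: {W}.
C -> SW: W nullable, giving S | SW.
C -> WWd: W, W nullable, giving WWd | Wd | d.
Drop W -> ε.
Unchanged (no nullable symbols): S -> d; S -> jC; C -> i; W -> CS; W -> i; W -> ij.

S -> d | jC; C -> S | d | i | SW | Wd | WWd; W -> i | CS | ij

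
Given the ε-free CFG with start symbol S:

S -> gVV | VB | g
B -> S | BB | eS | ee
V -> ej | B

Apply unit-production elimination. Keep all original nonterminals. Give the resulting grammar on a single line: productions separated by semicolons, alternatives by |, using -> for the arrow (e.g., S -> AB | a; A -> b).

Unit productions: B->S, V->B.
Unit pairs (A ⇒* B via units): (B,S), (V,B), (V,S).
S: inherits non-unit rules of {S} → VB | g | gVV.
B: inherits non-unit rules of {B, S} → BB | VB | eS | ee | g | gVV.
V: inherits non-unit rules of {B, S, V} → BB | VB | eS | ee | ej | g | gVV.

S -> g | VB | gVV; B -> g | BB | VB | eS | ee | gVV; V -> g | BB | VB | eS | ee | ej | gVV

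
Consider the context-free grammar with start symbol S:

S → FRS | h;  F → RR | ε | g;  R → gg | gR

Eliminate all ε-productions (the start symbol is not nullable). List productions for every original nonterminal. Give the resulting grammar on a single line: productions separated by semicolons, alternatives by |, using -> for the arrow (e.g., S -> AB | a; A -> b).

Nullable set: {F}.
S -> FRS: F nullable, giving FRS | RS.
Drop F -> ε.
Unchanged (no nullable symbols): S -> h; F -> RR; F -> g; R -> gR; R -> gg.

S -> h | RS | FRS; F -> g | RR; R -> gR | gg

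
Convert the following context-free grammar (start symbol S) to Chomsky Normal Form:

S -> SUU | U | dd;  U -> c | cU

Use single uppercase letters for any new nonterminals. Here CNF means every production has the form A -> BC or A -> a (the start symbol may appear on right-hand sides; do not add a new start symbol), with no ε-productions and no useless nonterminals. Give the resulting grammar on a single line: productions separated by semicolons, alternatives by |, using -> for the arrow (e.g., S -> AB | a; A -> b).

S -> c | AU | BB | SC; A -> c; B -> d; C -> UU; U -> c | AU

No ε-productions.
After unit-elimination: S -> c | cU | dd | SUU; U -> c | cU.
TERM: introduce A -> c, B -> d and substitute in every rule of length ≥2.
BIN: S -> SUU becomes S -> SC, C -> UU.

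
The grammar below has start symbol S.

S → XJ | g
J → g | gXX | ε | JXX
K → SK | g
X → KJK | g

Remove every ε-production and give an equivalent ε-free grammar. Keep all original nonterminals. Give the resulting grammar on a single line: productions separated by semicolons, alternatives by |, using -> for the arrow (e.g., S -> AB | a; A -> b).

Nullable set: {J}.
S -> XJ: J nullable, giving X | XJ.
Drop J -> ε.
J -> JXX: J nullable, giving JXX | XX.
X -> KJK: J nullable, giving KJK | KK.
Unchanged (no nullable symbols): S -> g; J -> g; J -> gXX; K -> SK; K -> g; X -> g.

S -> X | g | XJ; J -> g | XX | JXX | gXX; K -> g | SK; X -> g | KK | KJK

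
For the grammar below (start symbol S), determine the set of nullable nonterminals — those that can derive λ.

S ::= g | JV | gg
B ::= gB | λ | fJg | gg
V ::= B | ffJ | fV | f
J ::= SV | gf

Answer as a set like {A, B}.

{B, V}

Directly nullable (have an ε-rule): {B}.
V is nullable via V -> B (every symbol on the right is already known nullable).
Not nullable: J, S — each has a terminal in every rule's right-hand side or depends on a non-nullable symbol.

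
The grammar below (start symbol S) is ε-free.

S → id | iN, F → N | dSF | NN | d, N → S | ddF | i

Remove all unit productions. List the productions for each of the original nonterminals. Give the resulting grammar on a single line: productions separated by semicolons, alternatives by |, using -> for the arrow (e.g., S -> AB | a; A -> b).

S -> iN | id; F -> d | i | NN | iN | id | dSF | ddF; N -> i | iN | id | ddF

Unit productions: F->N, N->S.
Unit pairs (A ⇒* B via units): (F,N), (F,S), (N,S).
S: inherits non-unit rules of {S} → iN | id.
F: inherits non-unit rules of {F, N, S} → NN | d | dSF | ddF | i | iN | id.
N: inherits non-unit rules of {N, S} → ddF | i | iN | id.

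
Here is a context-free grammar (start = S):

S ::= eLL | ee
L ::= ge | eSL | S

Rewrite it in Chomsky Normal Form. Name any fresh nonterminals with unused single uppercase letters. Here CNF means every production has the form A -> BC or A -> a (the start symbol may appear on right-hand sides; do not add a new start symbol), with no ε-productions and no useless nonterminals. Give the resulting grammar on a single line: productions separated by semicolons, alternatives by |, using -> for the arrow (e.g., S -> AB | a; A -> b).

No ε-productions.
After unit-elimination: S -> ee | eLL; L -> ee | ge | eLL | eSL.
TERM: introduce A -> e, B -> g and substitute in every rule of length ≥2.
BIN: L -> ALL becomes L -> AC, C -> LL; L -> ASL becomes L -> AD, D -> SL; S -> ALL becomes S -> AE, E -> LL.

S -> AA | AE; A -> e; B -> g; C -> LL; D -> SL; E -> LL; L -> AA | AC | AD | BA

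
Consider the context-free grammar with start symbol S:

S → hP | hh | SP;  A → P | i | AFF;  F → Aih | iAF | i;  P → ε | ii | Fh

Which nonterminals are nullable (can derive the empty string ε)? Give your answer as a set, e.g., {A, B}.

{A, P}

Directly nullable (have an ε-rule): {P}.
A is nullable via A -> P (every symbol on the right is already known nullable).
Not nullable: F, S — each has a terminal in every rule's right-hand side or depends on a non-nullable symbol.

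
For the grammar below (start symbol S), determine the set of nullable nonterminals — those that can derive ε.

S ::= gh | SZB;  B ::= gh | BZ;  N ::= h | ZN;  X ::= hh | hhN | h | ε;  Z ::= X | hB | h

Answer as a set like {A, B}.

Directly nullable (have an ε-rule): {X}.
Z is nullable via Z -> X (every symbol on the right is already known nullable).
Not nullable: B, N, S — each has a terminal in every rule's right-hand side or depends on a non-nullable symbol.

{X, Z}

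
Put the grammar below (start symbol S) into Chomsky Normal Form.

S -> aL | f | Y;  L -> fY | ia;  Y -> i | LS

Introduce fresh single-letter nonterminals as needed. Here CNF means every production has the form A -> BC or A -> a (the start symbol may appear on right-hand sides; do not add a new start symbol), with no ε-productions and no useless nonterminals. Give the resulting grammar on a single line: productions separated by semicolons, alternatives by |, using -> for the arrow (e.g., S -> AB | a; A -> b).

No ε-productions.
After unit-elimination: S -> f | i | LS | aL; L -> fY | ia; Y -> i | LS.
TERM: introduce C -> a, A -> f, B -> i and substitute in every rule of length ≥2.

S -> f | i | CL | LS; A -> f; B -> i; C -> a; L -> AY | BC; Y -> i | LS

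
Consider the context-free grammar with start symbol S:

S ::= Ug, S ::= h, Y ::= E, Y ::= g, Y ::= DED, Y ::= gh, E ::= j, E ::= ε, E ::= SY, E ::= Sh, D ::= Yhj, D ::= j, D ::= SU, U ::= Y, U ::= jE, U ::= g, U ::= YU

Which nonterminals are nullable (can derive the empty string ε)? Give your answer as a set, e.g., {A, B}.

Directly nullable (have an ε-rule): {E}.
Y is nullable via Y -> E (every symbol on the right is already known nullable).
U is nullable via U -> Y (every symbol on the right is already known nullable).
Not nullable: D, S — each has a terminal in every rule's right-hand side or depends on a non-nullable symbol.

{E, U, Y}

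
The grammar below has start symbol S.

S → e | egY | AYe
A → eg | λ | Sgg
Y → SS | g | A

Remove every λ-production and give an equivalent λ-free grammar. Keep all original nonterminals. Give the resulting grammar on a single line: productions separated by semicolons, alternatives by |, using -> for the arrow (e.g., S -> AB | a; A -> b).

Nullable set: {A, Y}.
S -> AYe: A, Y nullable, giving AYe | Ae | Ye | e.
S -> egY: Y nullable, giving eg | egY.
Drop A -> λ.
Y -> A: A nullable, giving A.
Unchanged (no nullable symbols): S -> e; A -> Sgg; A -> eg; Y -> SS; Y -> g.

S -> e | Ae | Ye | eg | AYe | egY; A -> eg | Sgg; Y -> A | g | SS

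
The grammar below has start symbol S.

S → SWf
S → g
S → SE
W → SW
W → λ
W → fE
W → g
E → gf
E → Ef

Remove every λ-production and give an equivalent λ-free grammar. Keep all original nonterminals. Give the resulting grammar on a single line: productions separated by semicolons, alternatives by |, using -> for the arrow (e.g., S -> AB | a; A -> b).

S -> g | SE | Sf | SWf; E -> Ef | gf; W -> S | g | SW | fE

Nullable set: {W}.
S -> SWf: W nullable, giving SWf | Sf.
Drop W -> λ.
W -> SW: W nullable, giving S | SW.
Unchanged (no nullable symbols): S -> SE; S -> g; E -> Ef; E -> gf; W -> fE; W -> g.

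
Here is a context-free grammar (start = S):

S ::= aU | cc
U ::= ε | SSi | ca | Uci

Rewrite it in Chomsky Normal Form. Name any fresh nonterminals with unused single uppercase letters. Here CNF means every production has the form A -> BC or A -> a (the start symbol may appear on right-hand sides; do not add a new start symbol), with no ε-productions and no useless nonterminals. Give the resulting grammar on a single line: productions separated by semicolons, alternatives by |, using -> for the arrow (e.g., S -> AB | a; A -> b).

S -> a | AU | BB; A -> a; B -> c; C -> i; D -> SC; E -> BC; U -> BA | BC | SD | UE

Nullable: {U}; after ε-elimination: S -> a | aU | cc; U -> ca | ci | SSi | Uci.
No unit productions to eliminate.
TERM: introduce A -> a, B -> c, C -> i and substitute in every rule of length ≥2.
BIN: U -> SSC becomes U -> SD, D -> SC; U -> UBC becomes U -> UE, E -> BC.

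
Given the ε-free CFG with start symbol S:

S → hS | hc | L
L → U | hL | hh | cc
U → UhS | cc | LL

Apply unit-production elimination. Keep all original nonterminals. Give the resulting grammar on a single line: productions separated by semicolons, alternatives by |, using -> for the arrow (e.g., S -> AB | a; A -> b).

Unit productions: L->U, S->L.
Unit pairs (A ⇒* B via units): (L,U), (S,L), (S,U).
S: inherits non-unit rules of {L, S, U} → LL | UhS | cc | hL | hS | hc | hh.
L: inherits non-unit rules of {L, U} → LL | UhS | cc | hL | hh.
U: inherits non-unit rules of {U} → LL | UhS | cc.

S -> LL | cc | hL | hS | hc | hh | UhS; L -> LL | cc | hL | hh | UhS; U -> LL | cc | UhS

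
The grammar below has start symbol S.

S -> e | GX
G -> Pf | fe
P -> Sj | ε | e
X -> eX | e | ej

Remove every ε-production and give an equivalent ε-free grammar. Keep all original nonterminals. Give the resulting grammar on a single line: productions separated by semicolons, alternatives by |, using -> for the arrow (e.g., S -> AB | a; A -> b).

Nullable set: {P}.
G -> Pf: P nullable, giving Pf | f.
Drop P -> ε.
Unchanged (no nullable symbols): S -> GX; S -> e; G -> fe; P -> Sj; P -> e; X -> e; X -> eX; X -> ej.

S -> e | GX; G -> f | Pf | fe; P -> e | Sj; X -> e | eX | ej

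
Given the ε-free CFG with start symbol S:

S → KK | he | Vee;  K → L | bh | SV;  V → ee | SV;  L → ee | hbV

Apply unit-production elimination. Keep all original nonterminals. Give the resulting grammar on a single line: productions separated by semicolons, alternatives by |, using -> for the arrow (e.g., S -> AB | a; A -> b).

Unit productions: K->L.
Unit pairs (A ⇒* B via units): (K,L).
S: inherits non-unit rules of {S} → KK | Vee | he.
K: inherits non-unit rules of {K, L} → SV | bh | ee | hbV.
L: inherits non-unit rules of {L} → ee | hbV.
V: inherits non-unit rules of {V} → SV | ee.

S -> KK | he | Vee; K -> SV | bh | ee | hbV; L -> ee | hbV; V -> SV | ee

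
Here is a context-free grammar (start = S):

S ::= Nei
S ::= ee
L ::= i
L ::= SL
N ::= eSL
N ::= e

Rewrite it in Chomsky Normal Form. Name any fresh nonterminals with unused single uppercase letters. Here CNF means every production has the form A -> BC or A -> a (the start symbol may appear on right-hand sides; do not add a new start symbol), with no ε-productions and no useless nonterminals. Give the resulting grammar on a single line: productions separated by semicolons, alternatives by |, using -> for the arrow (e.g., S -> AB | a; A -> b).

S -> AA | ND; A -> e; B -> i; C -> SL; D -> AB; L -> i | SL; N -> e | AC

No ε-productions.
No unit productions to eliminate.
TERM: introduce A -> e, B -> i and substitute in every rule of length ≥2.
BIN: N -> ASL becomes N -> AC, C -> SL; S -> NAB becomes S -> ND, D -> AB.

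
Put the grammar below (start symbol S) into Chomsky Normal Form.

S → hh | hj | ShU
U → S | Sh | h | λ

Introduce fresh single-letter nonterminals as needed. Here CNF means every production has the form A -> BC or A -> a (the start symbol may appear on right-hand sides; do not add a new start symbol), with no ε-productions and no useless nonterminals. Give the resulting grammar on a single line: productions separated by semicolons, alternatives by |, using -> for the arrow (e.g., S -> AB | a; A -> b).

Nullable: {U}; after ε-elimination: S -> Sh | hh | hj | ShU; U -> S | h | Sh.
After unit-elimination: S -> Sh | hh | hj | ShU; U -> h | Sh | hh | hj | ShU.
TERM: introduce A -> h, B -> j and substitute in every rule of length ≥2.
BIN: S -> SAU becomes S -> SC, C -> AU; U -> SAU becomes U -> SD, D -> AU.

S -> AA | AB | SA | SC; A -> h; B -> j; C -> AU; D -> AU; U -> h | AA | AB | SA | SD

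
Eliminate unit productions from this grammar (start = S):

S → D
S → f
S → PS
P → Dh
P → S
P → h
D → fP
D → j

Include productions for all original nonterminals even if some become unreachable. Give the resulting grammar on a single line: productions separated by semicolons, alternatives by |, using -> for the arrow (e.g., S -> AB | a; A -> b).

S -> f | j | PS | fP; D -> j | fP; P -> f | h | j | Dh | PS | fP

Unit productions: P->S, S->D.
Unit pairs (A ⇒* B via units): (P,D), (P,S), (S,D).
S: inherits non-unit rules of {D, S} → PS | f | fP | j.
D: inherits non-unit rules of {D} → fP | j.
P: inherits non-unit rules of {D, P, S} → Dh | PS | f | fP | h | j.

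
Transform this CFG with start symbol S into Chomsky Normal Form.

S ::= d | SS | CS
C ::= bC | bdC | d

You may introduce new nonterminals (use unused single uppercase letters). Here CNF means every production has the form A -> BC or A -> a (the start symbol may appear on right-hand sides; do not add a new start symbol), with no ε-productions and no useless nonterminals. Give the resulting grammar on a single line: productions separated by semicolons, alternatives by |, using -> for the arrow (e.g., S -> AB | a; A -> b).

No ε-productions.
No unit productions to eliminate.
TERM: introduce A -> b, B -> d and substitute in every rule of length ≥2.
BIN: C -> ABC becomes C -> AD, D -> BC.

S -> d | CS | SS; A -> b; B -> d; C -> d | AC | AD; D -> BC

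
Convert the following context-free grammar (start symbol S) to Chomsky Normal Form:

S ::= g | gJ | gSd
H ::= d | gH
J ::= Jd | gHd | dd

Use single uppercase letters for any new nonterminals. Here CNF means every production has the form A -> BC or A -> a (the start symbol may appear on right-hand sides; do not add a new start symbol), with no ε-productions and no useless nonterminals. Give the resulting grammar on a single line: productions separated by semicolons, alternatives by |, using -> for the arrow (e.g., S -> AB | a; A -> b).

S -> g | AD | AJ; A -> g; B -> d; C -> HB; D -> SB; H -> d | AH; J -> AC | BB | JB

No ε-productions.
No unit productions to eliminate.
TERM: introduce B -> d, A -> g and substitute in every rule of length ≥2.
BIN: J -> AHB becomes J -> AC, C -> HB; S -> ASB becomes S -> AD, D -> SB.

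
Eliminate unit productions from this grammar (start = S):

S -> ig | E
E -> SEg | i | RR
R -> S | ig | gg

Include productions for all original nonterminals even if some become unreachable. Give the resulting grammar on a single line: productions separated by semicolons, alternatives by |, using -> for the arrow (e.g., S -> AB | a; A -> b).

Unit productions: R->S, S->E.
Unit pairs (A ⇒* B via units): (R,E), (R,S), (S,E).
S: inherits non-unit rules of {E, S} → RR | SEg | i | ig.
E: inherits non-unit rules of {E} → RR | SEg | i.
R: inherits non-unit rules of {E, R, S} → RR | SEg | gg | i | ig.

S -> i | RR | ig | SEg; E -> i | RR | SEg; R -> i | RR | gg | ig | SEg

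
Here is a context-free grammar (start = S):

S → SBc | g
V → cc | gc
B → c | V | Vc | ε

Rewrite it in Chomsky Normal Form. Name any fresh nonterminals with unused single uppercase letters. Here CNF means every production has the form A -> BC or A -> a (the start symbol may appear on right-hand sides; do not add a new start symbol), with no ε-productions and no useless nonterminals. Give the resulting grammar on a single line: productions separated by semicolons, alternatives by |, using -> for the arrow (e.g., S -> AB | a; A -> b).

S -> g | SA | SD; A -> c; B -> c | AA | CA | VA; C -> g; D -> BA; V -> AA | CA

Nullable: {B}; after ε-elimination: S -> g | Sc | SBc; B -> V | c | Vc; V -> cc | gc.
After unit-elimination: S -> g | Sc | SBc; B -> c | Vc | cc | gc; V -> cc | gc.
TERM: introduce A -> c, C -> g and substitute in every rule of length ≥2.
BIN: S -> SBA becomes S -> SD, D -> BA.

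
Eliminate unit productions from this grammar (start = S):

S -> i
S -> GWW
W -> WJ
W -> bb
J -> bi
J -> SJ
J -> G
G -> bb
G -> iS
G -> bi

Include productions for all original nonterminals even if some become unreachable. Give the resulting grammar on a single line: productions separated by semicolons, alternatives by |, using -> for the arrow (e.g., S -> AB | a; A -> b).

S -> i | GWW; G -> bb | bi | iS; J -> SJ | bb | bi | iS; W -> WJ | bb

Unit productions: J->G.
Unit pairs (A ⇒* B via units): (J,G).
S: inherits non-unit rules of {S} → GWW | i.
G: inherits non-unit rules of {G} → bb | bi | iS.
J: inherits non-unit rules of {G, J} → SJ | bb | bi | iS.
W: inherits non-unit rules of {W} → WJ | bb.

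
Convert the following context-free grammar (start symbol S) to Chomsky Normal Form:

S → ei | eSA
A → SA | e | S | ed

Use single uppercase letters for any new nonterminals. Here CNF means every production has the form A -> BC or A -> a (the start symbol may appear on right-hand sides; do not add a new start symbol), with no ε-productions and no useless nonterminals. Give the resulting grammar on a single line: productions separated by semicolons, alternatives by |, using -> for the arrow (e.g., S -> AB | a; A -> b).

No ε-productions.
After unit-elimination: S -> ei | eSA; A -> e | SA | ed | ei | eSA.
TERM: introduce C -> d, B -> e, D -> i and substitute in every rule of length ≥2.
BIN: A -> BSA becomes A -> BE, E -> SA; S -> BSA becomes S -> BF, F -> SA.

S -> BD | BF; A -> e | BC | BD | BE | SA; B -> e; C -> d; D -> i; E -> SA; F -> SA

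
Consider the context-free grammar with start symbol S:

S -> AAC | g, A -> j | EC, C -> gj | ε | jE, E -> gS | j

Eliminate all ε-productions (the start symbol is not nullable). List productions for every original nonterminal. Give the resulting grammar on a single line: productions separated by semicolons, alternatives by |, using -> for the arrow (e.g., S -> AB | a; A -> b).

Nullable set: {C}.
S -> AAC: C nullable, giving AA | AAC.
A -> EC: C nullable, giving E | EC.
Drop C -> ε.
Unchanged (no nullable symbols): S -> g; A -> j; C -> gj; C -> jE; E -> gS; E -> j.

S -> g | AA | AAC; A -> E | j | EC; C -> gj | jE; E -> j | gS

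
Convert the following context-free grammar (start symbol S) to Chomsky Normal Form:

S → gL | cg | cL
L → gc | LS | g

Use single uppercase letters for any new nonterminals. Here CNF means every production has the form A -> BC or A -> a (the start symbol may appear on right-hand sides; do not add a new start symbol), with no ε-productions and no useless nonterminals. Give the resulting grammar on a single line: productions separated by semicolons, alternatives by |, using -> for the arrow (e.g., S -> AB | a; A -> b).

S -> AL | BA | BL; A -> g; B -> c; L -> g | AB | LS

No ε-productions.
No unit productions to eliminate.
TERM: introduce B -> c, A -> g and substitute in every rule of length ≥2.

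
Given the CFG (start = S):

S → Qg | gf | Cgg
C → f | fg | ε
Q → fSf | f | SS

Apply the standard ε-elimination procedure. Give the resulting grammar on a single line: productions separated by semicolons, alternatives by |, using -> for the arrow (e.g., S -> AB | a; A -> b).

S -> Qg | gf | gg | Cgg; C -> f | fg; Q -> f | SS | fSf

Nullable set: {C}.
S -> Cgg: C nullable, giving Cgg | gg.
Drop C -> ε.
Unchanged (no nullable symbols): S -> Qg; S -> gf; C -> f; C -> fg; Q -> SS; Q -> f; Q -> fSf.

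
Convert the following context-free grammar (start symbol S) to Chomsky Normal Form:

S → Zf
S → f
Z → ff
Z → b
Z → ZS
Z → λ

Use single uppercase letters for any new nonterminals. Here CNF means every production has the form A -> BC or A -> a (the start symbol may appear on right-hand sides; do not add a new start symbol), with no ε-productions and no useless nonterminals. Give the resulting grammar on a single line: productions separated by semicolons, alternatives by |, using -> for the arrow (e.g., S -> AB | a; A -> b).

Nullable: {Z}; after ε-elimination: S -> f | Zf; Z -> S | b | ZS | ff.
After unit-elimination: S -> f | Zf; Z -> b | f | ZS | Zf | ff.
TERM: introduce A -> f and substitute in every rule of length ≥2.

S -> f | ZA; A -> f; Z -> b | f | AA | ZA | ZS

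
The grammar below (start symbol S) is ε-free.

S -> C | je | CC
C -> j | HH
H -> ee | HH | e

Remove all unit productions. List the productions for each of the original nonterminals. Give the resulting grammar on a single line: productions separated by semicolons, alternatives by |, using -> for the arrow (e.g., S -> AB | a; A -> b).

S -> j | CC | HH | je; C -> j | HH; H -> e | HH | ee

Unit productions: S->C.
Unit pairs (A ⇒* B via units): (S,C).
S: inherits non-unit rules of {C, S} → CC | HH | j | je.
C: inherits non-unit rules of {C} → HH | j.
H: inherits non-unit rules of {H} → HH | e | ee.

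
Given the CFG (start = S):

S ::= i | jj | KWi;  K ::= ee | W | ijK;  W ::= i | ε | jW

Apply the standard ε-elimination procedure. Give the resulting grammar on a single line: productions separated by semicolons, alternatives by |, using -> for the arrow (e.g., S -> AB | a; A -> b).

Nullable set: {K, W}.
S -> KWi: K, W nullable, giving KWi | Ki | Wi | i.
K -> W: W nullable, giving W.
K -> ijK: K nullable, giving ij | ijK.
Drop W -> ε.
W -> jW: W nullable, giving j | jW.
Unchanged (no nullable symbols): S -> i; S -> jj; K -> ee; W -> i.

S -> i | Ki | Wi | jj | KWi; K -> W | ee | ij | ijK; W -> i | j | jW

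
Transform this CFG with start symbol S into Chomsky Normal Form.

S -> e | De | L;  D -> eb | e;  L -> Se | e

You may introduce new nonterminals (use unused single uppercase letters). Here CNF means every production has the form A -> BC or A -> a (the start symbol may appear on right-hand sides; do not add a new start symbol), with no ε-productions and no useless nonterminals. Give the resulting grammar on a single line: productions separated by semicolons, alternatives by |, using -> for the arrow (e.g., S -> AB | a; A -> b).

No ε-productions.
After unit-elimination: S -> e | De | Se; D -> e | eb; L -> e | Se.
TERM: introduce B -> b, A -> e and substitute in every rule of length ≥2.
Drop unreachable/unproductive: L.

S -> e | DA | SA; A -> e; B -> b; D -> e | AB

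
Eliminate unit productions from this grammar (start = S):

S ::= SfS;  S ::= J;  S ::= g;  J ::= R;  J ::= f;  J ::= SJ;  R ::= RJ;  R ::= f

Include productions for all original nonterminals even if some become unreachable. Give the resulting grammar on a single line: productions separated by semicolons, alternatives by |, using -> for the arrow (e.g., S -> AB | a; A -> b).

Unit productions: J->R, S->J.
Unit pairs (A ⇒* B via units): (J,R), (S,J), (S,R).
S: inherits non-unit rules of {J, R, S} → RJ | SJ | SfS | f | g.
J: inherits non-unit rules of {J, R} → RJ | SJ | f.
R: inherits non-unit rules of {R} → RJ | f.

S -> f | g | RJ | SJ | SfS; J -> f | RJ | SJ; R -> f | RJ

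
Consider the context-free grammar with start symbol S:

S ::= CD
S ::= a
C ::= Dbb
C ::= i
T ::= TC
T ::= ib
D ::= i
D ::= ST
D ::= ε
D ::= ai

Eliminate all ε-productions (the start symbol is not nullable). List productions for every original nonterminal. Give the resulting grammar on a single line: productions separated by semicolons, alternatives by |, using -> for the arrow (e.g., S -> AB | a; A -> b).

S -> C | a | CD; C -> i | bb | Dbb; D -> i | ST | ai; T -> TC | ib

Nullable set: {D}.
S -> CD: D nullable, giving C | CD.
C -> Dbb: D nullable, giving Dbb | bb.
Drop D -> ε.
Unchanged (no nullable symbols): S -> a; C -> i; D -> ST; D -> ai; D -> i; T -> TC; T -> ib.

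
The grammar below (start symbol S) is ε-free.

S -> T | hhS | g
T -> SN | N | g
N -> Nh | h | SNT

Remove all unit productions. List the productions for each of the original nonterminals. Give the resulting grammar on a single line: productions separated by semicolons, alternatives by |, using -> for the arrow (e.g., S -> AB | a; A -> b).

S -> g | h | Nh | SN | SNT | hhS; N -> h | Nh | SNT; T -> g | h | Nh | SN | SNT

Unit productions: S->T, T->N.
Unit pairs (A ⇒* B via units): (S,N), (S,T), (T,N).
S: inherits non-unit rules of {N, S, T} → Nh | SN | SNT | g | h | hhS.
N: inherits non-unit rules of {N} → Nh | SNT | h.
T: inherits non-unit rules of {N, T} → Nh | SN | SNT | g | h.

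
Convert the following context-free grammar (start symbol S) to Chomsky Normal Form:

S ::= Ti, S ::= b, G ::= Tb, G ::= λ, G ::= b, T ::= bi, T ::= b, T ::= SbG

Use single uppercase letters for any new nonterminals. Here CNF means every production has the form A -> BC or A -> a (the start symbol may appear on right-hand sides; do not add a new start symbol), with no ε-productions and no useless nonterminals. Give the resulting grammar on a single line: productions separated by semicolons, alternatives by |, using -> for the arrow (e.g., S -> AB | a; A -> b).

Nullable: {G}; after ε-elimination: S -> b | Ti; G -> b | Tb; T -> b | Sb | bi | SbG.
No unit productions to eliminate.
TERM: introduce A -> b, B -> i and substitute in every rule of length ≥2.
BIN: T -> SAG becomes T -> SC, C -> AG.

S -> b | TB; A -> b; B -> i; C -> AG; G -> b | TA; T -> b | AB | SA | SC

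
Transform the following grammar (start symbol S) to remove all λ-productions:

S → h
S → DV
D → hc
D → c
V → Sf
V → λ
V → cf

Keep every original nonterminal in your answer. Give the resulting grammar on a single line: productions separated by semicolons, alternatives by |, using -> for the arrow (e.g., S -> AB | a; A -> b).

S -> D | h | DV; D -> c | hc; V -> Sf | cf

Nullable set: {V}.
S -> DV: V nullable, giving D | DV.
Drop V -> λ.
Unchanged (no nullable symbols): S -> h; D -> c; D -> hc; V -> Sf; V -> cf.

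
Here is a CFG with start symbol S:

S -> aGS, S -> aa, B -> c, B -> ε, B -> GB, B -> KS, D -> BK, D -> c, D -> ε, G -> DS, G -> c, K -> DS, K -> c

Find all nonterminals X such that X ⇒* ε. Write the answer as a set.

Directly nullable (have an ε-rule): {B, D}.
Not nullable: G, K, S — each has a terminal in every rule's right-hand side or depends on a non-nullable symbol.

{B, D}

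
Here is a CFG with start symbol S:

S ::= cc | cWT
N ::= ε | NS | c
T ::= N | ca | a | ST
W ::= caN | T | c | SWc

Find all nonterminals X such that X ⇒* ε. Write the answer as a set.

{N, T, W}

Directly nullable (have an ε-rule): {N}.
T is nullable via T -> N (every symbol on the right is already known nullable).
W is nullable via W -> T (every symbol on the right is already known nullable).
Not nullable: S — each has a terminal in every rule's right-hand side or depends on a non-nullable symbol.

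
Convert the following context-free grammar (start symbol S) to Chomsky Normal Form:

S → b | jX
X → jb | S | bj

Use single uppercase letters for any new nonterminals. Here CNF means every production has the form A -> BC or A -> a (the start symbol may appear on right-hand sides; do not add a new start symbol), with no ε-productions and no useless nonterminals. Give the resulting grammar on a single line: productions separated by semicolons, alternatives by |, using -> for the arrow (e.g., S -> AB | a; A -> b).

No ε-productions.
After unit-elimination: S -> b | jX; X -> b | bj | jX | jb.
TERM: introduce B -> b, A -> j and substitute in every rule of length ≥2.

S -> b | AX; A -> j; B -> b; X -> b | AB | AX | BA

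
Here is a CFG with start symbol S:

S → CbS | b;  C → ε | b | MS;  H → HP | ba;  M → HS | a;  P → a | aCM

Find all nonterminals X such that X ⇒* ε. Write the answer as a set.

{C}

Directly nullable (have an ε-rule): {C}.
Not nullable: H, M, P, S — each has a terminal in every rule's right-hand side or depends on a non-nullable symbol.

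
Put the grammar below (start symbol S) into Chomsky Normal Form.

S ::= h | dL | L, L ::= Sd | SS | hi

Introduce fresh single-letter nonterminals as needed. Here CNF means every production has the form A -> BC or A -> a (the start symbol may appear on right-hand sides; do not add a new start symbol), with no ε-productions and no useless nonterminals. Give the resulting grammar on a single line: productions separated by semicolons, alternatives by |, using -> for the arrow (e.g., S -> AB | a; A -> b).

S -> h | AL | BC | SA | SS; A -> d; B -> h; C -> i; L -> BC | SA | SS

No ε-productions.
After unit-elimination: S -> h | SS | Sd | dL | hi; L -> SS | Sd | hi.
TERM: introduce A -> d, B -> h, C -> i and substitute in every rule of length ≥2.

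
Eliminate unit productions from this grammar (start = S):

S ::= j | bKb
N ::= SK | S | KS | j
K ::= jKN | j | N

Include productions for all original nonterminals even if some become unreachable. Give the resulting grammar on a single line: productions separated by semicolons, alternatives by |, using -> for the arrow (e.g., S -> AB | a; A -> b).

S -> j | bKb; K -> j | KS | SK | bKb | jKN; N -> j | KS | SK | bKb

Unit productions: K->N, N->S.
Unit pairs (A ⇒* B via units): (K,N), (K,S), (N,S).
S: inherits non-unit rules of {S} → bKb | j.
K: inherits non-unit rules of {K, N, S} → KS | SK | bKb | j | jKN.
N: inherits non-unit rules of {N, S} → KS | SK | bKb | j.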